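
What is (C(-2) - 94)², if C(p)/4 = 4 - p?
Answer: 4900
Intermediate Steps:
C(p) = 16 - 4*p (C(p) = 4*(4 - p) = 16 - 4*p)
(C(-2) - 94)² = ((16 - 4*(-2)) - 94)² = ((16 + 8) - 94)² = (24 - 94)² = (-70)² = 4900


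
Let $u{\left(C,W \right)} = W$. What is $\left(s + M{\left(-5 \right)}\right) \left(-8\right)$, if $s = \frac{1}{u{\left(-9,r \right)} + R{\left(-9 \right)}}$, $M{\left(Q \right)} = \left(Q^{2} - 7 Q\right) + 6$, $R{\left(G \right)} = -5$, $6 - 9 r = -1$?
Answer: $- \frac{9996}{19} \approx -526.11$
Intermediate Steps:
$r = \frac{7}{9}$ ($r = \frac{2}{3} - - \frac{1}{9} = \frac{2}{3} + \frac{1}{9} = \frac{7}{9} \approx 0.77778$)
$M{\left(Q \right)} = 6 + Q^{2} - 7 Q$
$s = - \frac{9}{38}$ ($s = \frac{1}{\frac{7}{9} - 5} = \frac{1}{- \frac{38}{9}} = - \frac{9}{38} \approx -0.23684$)
$\left(s + M{\left(-5 \right)}\right) \left(-8\right) = \left(- \frac{9}{38} + \left(6 + \left(-5\right)^{2} - -35\right)\right) \left(-8\right) = \left(- \frac{9}{38} + \left(6 + 25 + 35\right)\right) \left(-8\right) = \left(- \frac{9}{38} + 66\right) \left(-8\right) = \frac{2499}{38} \left(-8\right) = - \frac{9996}{19}$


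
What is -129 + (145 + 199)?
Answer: 215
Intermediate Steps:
-129 + (145 + 199) = -129 + 344 = 215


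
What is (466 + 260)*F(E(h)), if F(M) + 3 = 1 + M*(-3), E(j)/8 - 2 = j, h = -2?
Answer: -1452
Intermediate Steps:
E(j) = 16 + 8*j
F(M) = -2 - 3*M (F(M) = -3 + (1 + M*(-3)) = -3 + (1 - 3*M) = -2 - 3*M)
(466 + 260)*F(E(h)) = (466 + 260)*(-2 - 3*(16 + 8*(-2))) = 726*(-2 - 3*(16 - 16)) = 726*(-2 - 3*0) = 726*(-2 + 0) = 726*(-2) = -1452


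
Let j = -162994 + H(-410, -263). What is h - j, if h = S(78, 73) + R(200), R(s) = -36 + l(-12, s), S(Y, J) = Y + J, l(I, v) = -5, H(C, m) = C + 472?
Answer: 163042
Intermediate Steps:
H(C, m) = 472 + C
S(Y, J) = J + Y
R(s) = -41 (R(s) = -36 - 5 = -41)
j = -162932 (j = -162994 + (472 - 410) = -162994 + 62 = -162932)
h = 110 (h = (73 + 78) - 41 = 151 - 41 = 110)
h - j = 110 - 1*(-162932) = 110 + 162932 = 163042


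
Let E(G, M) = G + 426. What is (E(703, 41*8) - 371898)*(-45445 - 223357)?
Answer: 99663448738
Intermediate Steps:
E(G, M) = 426 + G
(E(703, 41*8) - 371898)*(-45445 - 223357) = ((426 + 703) - 371898)*(-45445 - 223357) = (1129 - 371898)*(-268802) = -370769*(-268802) = 99663448738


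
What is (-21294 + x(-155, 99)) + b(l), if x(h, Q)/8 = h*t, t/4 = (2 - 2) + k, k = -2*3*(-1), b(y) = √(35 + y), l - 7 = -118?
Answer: -51054 + 2*I*√19 ≈ -51054.0 + 8.7178*I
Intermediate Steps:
l = -111 (l = 7 - 118 = -111)
k = 6 (k = -6*(-1) = 6)
t = 24 (t = 4*((2 - 2) + 6) = 4*(0 + 6) = 4*6 = 24)
x(h, Q) = 192*h (x(h, Q) = 8*(h*24) = 8*(24*h) = 192*h)
(-21294 + x(-155, 99)) + b(l) = (-21294 + 192*(-155)) + √(35 - 111) = (-21294 - 29760) + √(-76) = -51054 + 2*I*√19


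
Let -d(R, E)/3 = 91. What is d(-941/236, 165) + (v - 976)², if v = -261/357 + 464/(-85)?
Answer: 341430217584/354025 ≈ 9.6442e+5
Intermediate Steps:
v = -3683/595 (v = -261*1/357 + 464*(-1/85) = -87/119 - 464/85 = -3683/595 ≈ -6.1899)
d(R, E) = -273 (d(R, E) = -3*91 = -273)
d(-941/236, 165) + (v - 976)² = -273 + (-3683/595 - 976)² = -273 + (-584403/595)² = -273 + 341526866409/354025 = 341430217584/354025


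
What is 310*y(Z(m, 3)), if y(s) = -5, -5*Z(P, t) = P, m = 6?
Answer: -1550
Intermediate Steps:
Z(P, t) = -P/5
310*y(Z(m, 3)) = 310*(-5) = -1550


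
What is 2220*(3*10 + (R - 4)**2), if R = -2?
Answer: 146520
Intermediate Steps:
2220*(3*10 + (R - 4)**2) = 2220*(3*10 + (-2 - 4)**2) = 2220*(30 + (-6)**2) = 2220*(30 + 36) = 2220*66 = 146520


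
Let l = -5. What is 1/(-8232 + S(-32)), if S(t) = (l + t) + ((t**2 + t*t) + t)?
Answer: -1/6253 ≈ -0.00015992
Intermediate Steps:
S(t) = -5 + 2*t + 2*t**2 (S(t) = (-5 + t) + ((t**2 + t*t) + t) = (-5 + t) + ((t**2 + t**2) + t) = (-5 + t) + (2*t**2 + t) = (-5 + t) + (t + 2*t**2) = -5 + 2*t + 2*t**2)
1/(-8232 + S(-32)) = 1/(-8232 + (-5 + 2*(-32) + 2*(-32)**2)) = 1/(-8232 + (-5 - 64 + 2*1024)) = 1/(-8232 + (-5 - 64 + 2048)) = 1/(-8232 + 1979) = 1/(-6253) = -1/6253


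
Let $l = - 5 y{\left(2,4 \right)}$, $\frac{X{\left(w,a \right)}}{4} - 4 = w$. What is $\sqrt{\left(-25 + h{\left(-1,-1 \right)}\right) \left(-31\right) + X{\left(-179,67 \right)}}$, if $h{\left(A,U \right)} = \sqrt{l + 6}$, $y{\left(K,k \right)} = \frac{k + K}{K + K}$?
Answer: $\frac{\sqrt{300 - 62 i \sqrt{6}}}{2} \approx 8.918 - 2.1287 i$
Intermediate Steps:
$y{\left(K,k \right)} = \frac{K + k}{2 K}$
$X{\left(w,a \right)} = 16 + 4 w$
$l = - \frac{15}{2}$ ($l = - 5 \frac{2 + 4}{2 \cdot 2} = - 5 \cdot \frac{1}{2} \cdot \frac{1}{2} \cdot 6 = \left(-5\right) \frac{3}{2} = - \frac{15}{2} \approx -7.5$)
$h{\left(A,U \right)} = \frac{i \sqrt{6}}{2}$ ($h{\left(A,U \right)} = \sqrt{- \frac{15}{2} + 6} = \sqrt{- \frac{3}{2}} = \frac{i \sqrt{6}}{2}$)
$\sqrt{\left(-25 + h{\left(-1,-1 \right)}\right) \left(-31\right) + X{\left(-179,67 \right)}} = \sqrt{\left(-25 + \frac{i \sqrt{6}}{2}\right) \left(-31\right) + \left(16 + 4 \left(-179\right)\right)} = \sqrt{\left(775 - \frac{31 i \sqrt{6}}{2}\right) + \left(16 - 716\right)} = \sqrt{\left(775 - \frac{31 i \sqrt{6}}{2}\right) - 700} = \sqrt{75 - \frac{31 i \sqrt{6}}{2}}$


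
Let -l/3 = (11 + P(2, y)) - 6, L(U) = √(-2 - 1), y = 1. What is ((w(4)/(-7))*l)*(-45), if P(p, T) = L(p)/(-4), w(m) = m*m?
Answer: -10800/7 + 540*I*√3/7 ≈ -1542.9 + 133.62*I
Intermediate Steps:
L(U) = I*√3 (L(U) = √(-3) = I*√3)
w(m) = m²
P(p, T) = -I*√3/4 (P(p, T) = (I*√3)/(-4) = (I*√3)*(-¼) = -I*√3/4)
l = -15 + 3*I*√3/4 (l = -3*((11 - I*√3/4) - 6) = -3*(5 - I*√3/4) = -15 + 3*I*√3/4 ≈ -15.0 + 1.299*I)
((w(4)/(-7))*l)*(-45) = ((4²/(-7))*(-15 + 3*I*√3/4))*(-45) = ((16*(-⅐))*(-15 + 3*I*√3/4))*(-45) = -16*(-15 + 3*I*√3/4)/7*(-45) = (240/7 - 12*I*√3/7)*(-45) = -10800/7 + 540*I*√3/7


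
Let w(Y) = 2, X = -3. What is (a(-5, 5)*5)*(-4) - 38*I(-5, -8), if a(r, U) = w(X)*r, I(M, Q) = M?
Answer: 390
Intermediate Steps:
a(r, U) = 2*r
(a(-5, 5)*5)*(-4) - 38*I(-5, -8) = ((2*(-5))*5)*(-4) - 38*(-5) = -10*5*(-4) + 190 = -50*(-4) + 190 = 200 + 190 = 390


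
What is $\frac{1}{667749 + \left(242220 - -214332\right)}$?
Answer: $\frac{1}{1124301} \approx 8.8944 \cdot 10^{-7}$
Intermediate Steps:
$\frac{1}{667749 + \left(242220 - -214332\right)} = \frac{1}{667749 + \left(242220 + 214332\right)} = \frac{1}{667749 + 456552} = \frac{1}{1124301}$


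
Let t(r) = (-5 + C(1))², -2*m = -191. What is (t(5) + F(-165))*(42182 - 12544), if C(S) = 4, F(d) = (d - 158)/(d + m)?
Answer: 23265830/139 ≈ 1.6738e+5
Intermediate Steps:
m = 191/2 (m = -½*(-191) = 191/2 ≈ 95.500)
F(d) = (-158 + d)/(191/2 + d) (F(d) = (d - 158)/(d + 191/2) = (-158 + d)/(191/2 + d))
t(r) = 1 (t(r) = (-5 + 4)² = (-1)² = 1)
(t(5) + F(-165))*(42182 - 12544) = (1 + 2*(-158 - 165)/(191 + 2*(-165)))*(42182 - 12544) = (1 + 2*(-323)/(191 - 330))*29638 = (1 + 2*(-323)/(-139))*29638 = (1 + 2*(-1/139)*(-323))*29638 = (1 + 646/139)*29638 = (785/139)*29638 = 23265830/139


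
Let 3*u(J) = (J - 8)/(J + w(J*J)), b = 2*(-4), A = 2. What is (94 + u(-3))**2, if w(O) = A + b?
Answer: 6497401/729 ≈ 8912.8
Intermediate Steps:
b = -8
w(O) = -6 (w(O) = 2 - 8 = -6)
u(J) = (-8 + J)/(3*(-6 + J)) (u(J) = ((J - 8)/(J - 6))/3 = ((-8 + J)/(-6 + J))/3 = (-8 + J)/(3*(-6 + J)))
(94 + u(-3))**2 = (94 + (-8 - 3)/(3*(-6 - 3)))**2 = (94 + (1/3)*(-11)/(-9))**2 = (94 + (1/3)*(-1/9)*(-11))**2 = (94 + 11/27)**2 = (2549/27)**2 = 6497401/729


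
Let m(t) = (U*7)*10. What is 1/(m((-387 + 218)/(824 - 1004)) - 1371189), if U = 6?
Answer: -1/1370769 ≈ -7.2952e-7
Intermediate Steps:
m(t) = 420 (m(t) = (6*7)*10 = 42*10 = 420)
1/(m((-387 + 218)/(824 - 1004)) - 1371189) = 1/(420 - 1371189) = 1/(-1370769) = -1/1370769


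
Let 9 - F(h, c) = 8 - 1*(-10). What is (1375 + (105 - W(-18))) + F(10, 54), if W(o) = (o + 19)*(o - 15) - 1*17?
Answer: 1521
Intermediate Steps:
F(h, c) = -9 (F(h, c) = 9 - (8 - 1*(-10)) = 9 - (8 + 10) = 9 - 1*18 = 9 - 18 = -9)
W(o) = -17 + (-15 + o)*(19 + o) (W(o) = (19 + o)*(-15 + o) - 17 = (-15 + o)*(19 + o) - 17 = -17 + (-15 + o)*(19 + o))
(1375 + (105 - W(-18))) + F(10, 54) = (1375 + (105 - (-302 + (-18)**2 + 4*(-18)))) - 9 = (1375 + (105 - (-302 + 324 - 72))) - 9 = (1375 + (105 - 1*(-50))) - 9 = (1375 + (105 + 50)) - 9 = (1375 + 155) - 9 = 1530 - 9 = 1521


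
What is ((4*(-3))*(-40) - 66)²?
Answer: 171396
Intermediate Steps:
((4*(-3))*(-40) - 66)² = (-12*(-40) - 66)² = (480 - 66)² = 414² = 171396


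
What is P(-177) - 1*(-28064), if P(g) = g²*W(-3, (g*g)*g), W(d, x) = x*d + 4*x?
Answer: -173726576593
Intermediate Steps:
W(d, x) = 4*x + d*x (W(d, x) = d*x + 4*x = 4*x + d*x)
P(g) = g⁵ (P(g) = g²*(((g*g)*g)*(4 - 3)) = g²*((g²*g)*1) = g²*(g³*1) = g²*g³ = g⁵)
P(-177) - 1*(-28064) = (-177)⁵ - 1*(-28064) = -173726604657 + 28064 = -173726576593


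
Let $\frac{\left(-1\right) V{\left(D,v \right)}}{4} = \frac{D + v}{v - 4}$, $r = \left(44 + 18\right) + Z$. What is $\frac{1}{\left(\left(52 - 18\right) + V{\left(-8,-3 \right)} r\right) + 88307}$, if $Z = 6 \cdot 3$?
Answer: $\frac{7}{614867} \approx 1.1385 \cdot 10^{-5}$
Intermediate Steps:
$Z = 18$
$r = 80$ ($r = \left(44 + 18\right) + 18 = 62 + 18 = 80$)
$V{\left(D,v \right)} = - \frac{4 \left(D + v\right)}{-4 + v}$ ($V{\left(D,v \right)} = - 4 \frac{D + v}{v - 4} = - 4 \frac{D + v}{-4 + v} = - \frac{4 \left(D + v\right)}{-4 + v}$)
$\frac{1}{\left(\left(52 - 18\right) + V{\left(-8,-3 \right)} r\right) + 88307} = \frac{1}{\left(\left(52 - 18\right) + \frac{4 \left(\left(-1\right) \left(-8\right) - -3\right)}{-4 - 3} \cdot 80\right) + 88307} = \frac{1}{\left(\left(52 - 18\right) + \frac{4 \left(8 + 3\right)}{-7} \cdot 80\right) + 88307} = \frac{1}{\left(34 + 4 \left(- \frac{1}{7}\right) 11 \cdot 80\right) + 88307} = \frac{1}{\left(34 - \frac{3520}{7}\right) + 88307} = \frac{1}{- \frac{3282}{7} + 88307} = \frac{1}{\frac{614867}{7}} = \frac{7}{614867}$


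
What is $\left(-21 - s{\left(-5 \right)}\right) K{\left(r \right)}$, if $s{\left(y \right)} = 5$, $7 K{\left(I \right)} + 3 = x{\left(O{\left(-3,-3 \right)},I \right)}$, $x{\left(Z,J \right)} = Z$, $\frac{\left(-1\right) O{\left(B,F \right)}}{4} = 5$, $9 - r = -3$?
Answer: $\frac{598}{7} \approx 85.429$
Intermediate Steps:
$r = 12$ ($r = 9 - -3 = 9 + 3 = 12$)
$O{\left(B,F \right)} = -20$ ($O{\left(B,F \right)} = \left(-4\right) 5 = -20$)
$K{\left(I \right)} = - \frac{23}{7}$ ($K{\left(I \right)} = - \frac{3}{7} + \frac{1}{7} \left(-20\right) = - \frac{3}{7} - \frac{20}{7} = - \frac{23}{7}$)
$\left(-21 - s{\left(-5 \right)}\right) K{\left(r \right)} = \left(-21 - 5\right) \left(- \frac{23}{7}\right) = \left(-26\right) \left(- \frac{23}{7}\right) = \frac{598}{7}$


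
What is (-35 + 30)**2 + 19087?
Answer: 19112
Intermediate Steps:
(-35 + 30)**2 + 19087 = (-5)**2 + 19087 = 25 + 19087 = 19112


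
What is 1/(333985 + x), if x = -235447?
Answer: 1/98538 ≈ 1.0148e-5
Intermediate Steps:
1/(333985 + x) = 1/(333985 - 235447) = 1/98538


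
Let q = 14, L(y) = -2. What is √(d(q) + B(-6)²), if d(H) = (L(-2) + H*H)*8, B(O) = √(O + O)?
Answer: 2*√385 ≈ 39.243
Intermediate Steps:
B(O) = √2*√O (B(O) = √(2*O) = √2*√O)
d(H) = -16 + 8*H² (d(H) = (-2 + H*H)*8 = (-2 + H²)*8 = -16 + 8*H²)
√(d(q) + B(-6)²) = √((-16 + 8*14²) + (√2*√(-6))²) = √((-16 + 8*196) + (√2*(I*√6))²) = √((-16 + 1568) + (2*I*√3)²) = √(1552 - 12) = √1540 = 2*√385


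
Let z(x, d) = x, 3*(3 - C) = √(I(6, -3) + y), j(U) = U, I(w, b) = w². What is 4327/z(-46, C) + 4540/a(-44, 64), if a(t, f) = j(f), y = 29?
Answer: -8511/368 ≈ -23.128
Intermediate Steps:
a(t, f) = f
C = 3 - √65/3 (C = 3 - √(6² + 29)/3 = 3 - √(36 + 29)/3 = 3 - √65/3 ≈ 0.31258)
4327/z(-46, C) + 4540/a(-44, 64) = 4327/(-46) + 4540/64 = 4327*(-1/46) + 4540*(1/64) = -4327/46 + 1135/16 = -8511/368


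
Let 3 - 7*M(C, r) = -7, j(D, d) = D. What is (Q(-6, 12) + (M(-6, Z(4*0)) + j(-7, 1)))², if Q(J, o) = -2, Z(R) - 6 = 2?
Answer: 2809/49 ≈ 57.327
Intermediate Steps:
Z(R) = 8 (Z(R) = 6 + 2 = 8)
M(C, r) = 10/7 (M(C, r) = 3/7 - ⅐*(-7) = 3/7 + 1 = 10/7)
(Q(-6, 12) + (M(-6, Z(4*0)) + j(-7, 1)))² = (-2 + (10/7 - 7))² = (-2 - 39/7)² = (-53/7)² = 2809/49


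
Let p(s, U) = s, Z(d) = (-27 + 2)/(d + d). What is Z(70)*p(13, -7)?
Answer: -65/28 ≈ -2.3214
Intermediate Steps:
Z(d) = -25/(2*d) (Z(d) = -25*1/(2*d) = -25/(2*d))
Z(70)*p(13, -7) = -25/2/70*13 = -25/2*1/70*13 = -5/28*13 = -65/28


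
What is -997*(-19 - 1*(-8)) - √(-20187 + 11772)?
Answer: 10967 - 3*I*√935 ≈ 10967.0 - 91.733*I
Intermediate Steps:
-997*(-19 - 1*(-8)) - √(-20187 + 11772) = -997*(-19 + 8) - √(-8415) = -997*(-11) - 3*I*√935 = 10967 - 3*I*√935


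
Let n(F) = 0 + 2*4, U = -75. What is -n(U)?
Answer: -8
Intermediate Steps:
n(F) = 8 (n(F) = 0 + 8 = 8)
-n(U) = -1*8 = -8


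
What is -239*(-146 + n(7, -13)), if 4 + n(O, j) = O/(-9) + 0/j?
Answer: 324323/9 ≈ 36036.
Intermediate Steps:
n(O, j) = -4 - O/9 (n(O, j) = -4 + (O/(-9) + 0/j) = -4 + (O*(-1/9) + 0) = -4 + (-O/9 + 0) = -4 - O/9)
-239*(-146 + n(7, -13)) = -239*(-146 + (-4 - 1/9*7)) = -239*(-146 + (-4 - 7/9)) = -239*(-146 - 43/9) = -239*(-1357/9) = 324323/9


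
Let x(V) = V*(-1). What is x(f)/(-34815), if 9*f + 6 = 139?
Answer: 133/313335 ≈ 0.00042447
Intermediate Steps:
f = 133/9 (f = -⅔ + (⅑)*139 = -⅔ + 139/9 = 133/9 ≈ 14.778)
x(V) = -V
x(f)/(-34815) = -1*133/9/(-34815) = -133/9*(-1/34815) = 133/313335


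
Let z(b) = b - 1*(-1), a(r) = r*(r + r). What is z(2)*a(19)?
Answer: 2166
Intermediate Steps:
a(r) = 2*r² (a(r) = r*(2*r) = 2*r²)
z(b) = 1 + b (z(b) = b + 1 = 1 + b)
z(2)*a(19) = (1 + 2)*(2*19²) = 3*(2*361) = 3*722 = 2166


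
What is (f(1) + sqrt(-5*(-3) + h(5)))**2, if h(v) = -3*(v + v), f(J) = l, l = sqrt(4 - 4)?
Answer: -15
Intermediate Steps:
l = 0 (l = sqrt(0) = 0)
f(J) = 0
h(v) = -6*v
(f(1) + sqrt(-5*(-3) + h(5)))**2 = (0 + sqrt(-5*(-3) - 6*5))**2 = (0 + sqrt(15 - 30))**2 = (0 + sqrt(-15))**2 = (0 + I*sqrt(15))**2 = (I*sqrt(15))**2 = -15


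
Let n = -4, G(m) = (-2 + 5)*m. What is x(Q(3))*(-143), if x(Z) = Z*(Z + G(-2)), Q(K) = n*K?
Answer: -30888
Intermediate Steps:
G(m) = 3*m
Q(K) = -4*K
x(Z) = Z*(-6 + Z) (x(Z) = Z*(Z + 3*(-2)) = Z*(Z - 6) = Z*(-6 + Z))
x(Q(3))*(-143) = ((-4*3)*(-6 - 4*3))*(-143) = -12*(-6 - 12)*(-143) = -12*(-18)*(-143) = 216*(-143) = -30888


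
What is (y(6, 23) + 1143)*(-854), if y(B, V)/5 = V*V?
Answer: -3234952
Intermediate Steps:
y(B, V) = 5*V² (y(B, V) = 5*(V*V) = 5*V²)
(y(6, 23) + 1143)*(-854) = (5*23² + 1143)*(-854) = (5*529 + 1143)*(-854) = (2645 + 1143)*(-854) = 3788*(-854) = -3234952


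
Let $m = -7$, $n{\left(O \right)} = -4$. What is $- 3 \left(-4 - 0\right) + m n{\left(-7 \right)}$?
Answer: $40$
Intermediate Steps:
$- 3 \left(-4 - 0\right) + m n{\left(-7 \right)} = - 3 \left(-4 - 0\right) - -28 = - 3 \left(-4 + 0\right) + 28 = \left(-3\right) \left(-4\right) + 28 = 12 + 28 = 40$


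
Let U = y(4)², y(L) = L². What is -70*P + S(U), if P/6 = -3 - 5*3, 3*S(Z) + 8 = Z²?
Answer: 88208/3 ≈ 29403.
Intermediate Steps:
U = 256 (U = (4²)² = 16² = 256)
S(Z) = -8/3 + Z²/3
P = -108 (P = 6*(-3 - 5*3) = 6*(-3 - 15) = 6*(-18) = -108)
-70*P + S(U) = -70*(-108) + (-8/3 + (⅓)*256²) = 7560 + (-8/3 + (⅓)*65536) = 7560 + (-8/3 + 65536/3) = 7560 + 65528/3 = 88208/3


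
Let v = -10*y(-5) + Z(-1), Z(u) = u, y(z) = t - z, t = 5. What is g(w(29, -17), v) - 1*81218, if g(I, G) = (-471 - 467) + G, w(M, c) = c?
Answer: -82257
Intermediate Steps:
y(z) = 5 - z
v = -101 (v = -10*(5 - 1*(-5)) - 1 = -10*(5 + 5) - 1 = -10*10 - 1 = -100 - 1 = -101)
g(I, G) = -938 + G
g(w(29, -17), v) - 1*81218 = (-938 - 101) - 1*81218 = -1039 - 81218 = -82257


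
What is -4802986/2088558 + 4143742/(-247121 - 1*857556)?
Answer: -6980096834779/1153590992883 ≈ -6.0508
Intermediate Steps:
-4802986/2088558 + 4143742/(-247121 - 1*857556) = -4802986*1/2088558 + 4143742/(-247121 - 857556) = -2401493/1044279 + 4143742/(-1104677) = -2401493/1044279 + 4143742*(-1/1104677) = -2401493/1044279 - 4143742/1104677 = -6980096834779/1153590992883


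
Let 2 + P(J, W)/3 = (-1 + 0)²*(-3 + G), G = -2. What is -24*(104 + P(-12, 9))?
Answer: -1992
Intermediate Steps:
P(J, W) = -21 (P(J, W) = -6 + 3*((-1 + 0)²*(-3 - 2)) = -6 + 3*((-1)²*(-5)) = -6 + 3*(1*(-5)) = -6 + 3*(-5) = -6 - 15 = -21)
-24*(104 + P(-12, 9)) = -24*(104 - 21) = -24*83 = -1992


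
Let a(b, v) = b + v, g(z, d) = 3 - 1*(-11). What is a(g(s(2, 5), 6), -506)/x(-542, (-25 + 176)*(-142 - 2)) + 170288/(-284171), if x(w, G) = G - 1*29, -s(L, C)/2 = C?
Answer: -123029948/213353627 ≈ -0.57665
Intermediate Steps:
s(L, C) = -2*C
x(w, G) = -29 + G (x(w, G) = G - 29 = -29 + G)
g(z, d) = 14 (g(z, d) = 3 + 11 = 14)
a(g(s(2, 5), 6), -506)/x(-542, (-25 + 176)*(-142 - 2)) + 170288/(-284171) = (14 - 506)/(-29 + (-25 + 176)*(-142 - 2)) + 170288/(-284171) = -492/(-29 + 151*(-144)) + 170288*(-1/284171) = -492/(-29 - 21744) - 5872/9799 = -492/(-21773) - 5872/9799 = -492*(-1/21773) - 5872/9799 = 492/21773 - 5872/9799 = -123029948/213353627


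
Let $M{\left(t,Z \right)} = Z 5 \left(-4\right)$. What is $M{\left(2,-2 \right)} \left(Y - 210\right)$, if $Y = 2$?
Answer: $-8320$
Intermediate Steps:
$M{\left(t,Z \right)} = - 20 Z$ ($M{\left(t,Z \right)} = 5 Z \left(-4\right) = - 20 Z$)
$M{\left(2,-2 \right)} \left(Y - 210\right) = \left(-20\right) \left(-2\right) \left(2 - 210\right) = 40 \left(2 - 210\right) = 40 \left(-208\right) = -8320$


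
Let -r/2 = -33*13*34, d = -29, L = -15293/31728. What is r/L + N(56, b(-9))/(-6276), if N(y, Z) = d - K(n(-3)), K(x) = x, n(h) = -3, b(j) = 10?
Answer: -2904436000999/47989434 ≈ -60522.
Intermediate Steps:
L = -15293/31728 (L = -15293*1/31728 = -15293/31728 ≈ -0.48200)
N(y, Z) = -26 (N(y, Z) = -29 - 1*(-3) = -29 + 3 = -26)
r = 29172 (r = -2*(-33*13)*34 = -(-858)*34 = -2*(-14586) = 29172)
r/L + N(56, b(-9))/(-6276) = 29172/(-15293/31728) - 26/(-6276) = 29172*(-31728/15293) - 26*(-1/6276) = -925569216/15293 + 13/3138 = -2904436000999/47989434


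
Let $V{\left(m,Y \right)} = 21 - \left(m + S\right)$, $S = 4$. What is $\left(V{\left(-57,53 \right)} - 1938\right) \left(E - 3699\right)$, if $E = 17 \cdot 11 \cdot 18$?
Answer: $620712$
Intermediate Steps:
$E = 3366$ ($E = 187 \cdot 18 = 3366$)
$V{\left(m,Y \right)} = 17 - m$ ($V{\left(m,Y \right)} = 21 - \left(m + 4\right) = 21 - \left(4 + m\right) = 17 - m$)
$\left(V{\left(-57,53 \right)} - 1938\right) \left(E - 3699\right) = \left(\left(17 - -57\right) - 1938\right) \left(3366 - 3699\right) = \left(\left(17 + 57\right) - 1938\right) \left(-333\right) = \left(74 - 1938\right) \left(-333\right) = \left(-1864\right) \left(-333\right) = 620712$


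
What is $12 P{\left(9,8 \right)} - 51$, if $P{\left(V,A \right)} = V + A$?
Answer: $153$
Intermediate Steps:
$P{\left(V,A \right)} = A + V$
$12 P{\left(9,8 \right)} - 51 = 12 \left(8 + 9\right) - 51 = 12 \cdot 17 - 51 = 204 - 51 = 153$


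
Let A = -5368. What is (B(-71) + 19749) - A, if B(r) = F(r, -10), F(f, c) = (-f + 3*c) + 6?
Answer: 25164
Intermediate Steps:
F(f, c) = 6 - f + 3*c
B(r) = -24 - r (B(r) = 6 - r + 3*(-10) = 6 - r - 30 = -24 - r)
(B(-71) + 19749) - A = ((-24 - 1*(-71)) + 19749) - 1*(-5368) = ((-24 + 71) + 19749) + 5368 = (47 + 19749) + 5368 = 19796 + 5368 = 25164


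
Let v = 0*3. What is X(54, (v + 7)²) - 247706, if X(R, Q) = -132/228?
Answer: -4706425/19 ≈ -2.4771e+5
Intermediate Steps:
v = 0
X(R, Q) = -11/19 (X(R, Q) = -132*1/228 = -11/19)
X(54, (v + 7)²) - 247706 = -11/19 - 247706 = -4706425/19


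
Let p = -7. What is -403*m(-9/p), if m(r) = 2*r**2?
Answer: -65286/49 ≈ -1332.4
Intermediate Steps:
-403*m(-9/p) = -806*(-9/(-7))**2 = -806*(-9*(-1/7))**2 = -806*(9/7)**2 = -806*81/49 = -403*162/49 = -65286/49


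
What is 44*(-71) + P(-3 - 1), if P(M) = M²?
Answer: -3108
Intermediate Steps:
44*(-71) + P(-3 - 1) = 44*(-71) + (-3 - 1)² = -3124 + (-4)² = -3124 + 16 = -3108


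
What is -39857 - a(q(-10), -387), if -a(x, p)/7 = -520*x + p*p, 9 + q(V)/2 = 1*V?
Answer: 1146846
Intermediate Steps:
q(V) = -18 + 2*V (q(V) = -18 + 2*(1*V) = -18 + 2*V)
a(x, p) = -7*p**2 + 3640*x (a(x, p) = -7*(-520*x + p*p) = -7*(-520*x + p**2) = -7*(p**2 - 520*x) = -7*p**2 + 3640*x)
-39857 - a(q(-10), -387) = -39857 - (-7*(-387)**2 + 3640*(-18 + 2*(-10))) = -39857 - (-7*149769 + 3640*(-18 - 20)) = -39857 - (-1048383 + 3640*(-38)) = -39857 - (-1048383 - 138320) = -39857 - 1*(-1186703) = -39857 + 1186703 = 1146846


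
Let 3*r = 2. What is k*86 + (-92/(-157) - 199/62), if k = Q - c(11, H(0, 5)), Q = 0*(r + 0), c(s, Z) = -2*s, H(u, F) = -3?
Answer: 18391189/9734 ≈ 1889.4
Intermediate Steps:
r = ⅔ (r = (⅓)*2 = ⅔ ≈ 0.66667)
Q = 0 (Q = 0*(⅔ + 0) = 0*(⅔) = 0)
k = 22 (k = 0 - (-2)*11 = 0 - 1*(-22) = 0 + 22 = 22)
k*86 + (-92/(-157) - 199/62) = 22*86 + (-92/(-157) - 199/62) = 1892 + (-92*(-1/157) - 199*1/62) = 1892 + (92/157 - 199/62) = 1892 - 25539/9734 = 18391189/9734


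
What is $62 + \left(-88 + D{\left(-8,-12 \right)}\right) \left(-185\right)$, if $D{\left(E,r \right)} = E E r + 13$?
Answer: $156017$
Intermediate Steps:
$D{\left(E,r \right)} = 13 + r E^{2}$ ($D{\left(E,r \right)} = E^{2} r + 13 = r E^{2} + 13 = 13 + r E^{2}$)
$62 + \left(-88 + D{\left(-8,-12 \right)}\right) \left(-185\right) = 62 + \left(-88 + \left(13 - 12 \left(-8\right)^{2}\right)\right) \left(-185\right) = 62 + \left(-88 + \left(13 - 768\right)\right) \left(-185\right) = 62 + \left(-88 - 755\right) \left(-185\right) = 62 - -155955 = 62 + 155955 = 156017$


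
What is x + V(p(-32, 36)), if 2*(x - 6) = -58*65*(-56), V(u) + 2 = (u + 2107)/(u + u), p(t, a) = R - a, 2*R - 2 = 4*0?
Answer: 527672/5 ≈ 1.0553e+5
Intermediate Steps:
R = 1 (R = 1 + (4*0)/2 = 1 + (½)*0 = 1 + 0 = 1)
p(t, a) = 1 - a
V(u) = -2 + (2107 + u)/(2*u) (V(u) = -2 + (u + 2107)/(u + u) = -2 + (2107 + u)/((2*u)) = -2 + (2107 + u)*(1/(2*u)) = -2 + (2107 + u)/(2*u))
x = 105566 (x = 6 + (-58*65*(-56))/2 = 6 + (-3770*(-56))/2 = 6 + (½)*211120 = 6 + 105560 = 105566)
x + V(p(-32, 36)) = 105566 + (2107 - 3*(1 - 1*36))/(2*(1 - 1*36)) = 105566 + (2107 - 3*(1 - 36))/(2*(1 - 36)) = 105566 + (½)*(2107 - 3*(-35))/(-35) = 105566 + (½)*(-1/35)*(2107 + 105) = 105566 + (½)*(-1/35)*2212 = 105566 - 158/5 = 527672/5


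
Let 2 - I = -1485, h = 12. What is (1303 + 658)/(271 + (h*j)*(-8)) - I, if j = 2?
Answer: -115512/79 ≈ -1462.2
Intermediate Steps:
I = 1487 (I = 2 - 1*(-1485) = 2 + 1485 = 1487)
(1303 + 658)/(271 + (h*j)*(-8)) - I = (1303 + 658)/(271 + (12*2)*(-8)) - 1*1487 = 1961/(271 + 24*(-8)) - 1487 = 1961/(271 - 192) - 1487 = 1961/79 - 1487 = -115512/79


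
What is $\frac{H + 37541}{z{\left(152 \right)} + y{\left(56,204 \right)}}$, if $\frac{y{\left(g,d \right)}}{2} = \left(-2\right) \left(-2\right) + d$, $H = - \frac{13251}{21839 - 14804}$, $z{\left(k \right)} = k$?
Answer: $\frac{3143901}{47570} \approx 66.09$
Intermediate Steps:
$H = - \frac{631}{335}$ ($H = - \frac{13251}{21839 - 14804} = - \frac{13251}{7035} = \left(-13251\right) \frac{1}{7035} = - \frac{631}{335} \approx -1.8836$)
$y{\left(g,d \right)} = 8 + 2 d$ ($y{\left(g,d \right)} = 2 \left(\left(-2\right) \left(-2\right) + d\right) = 2 \left(4 + d\right) = 8 + 2 d$)
$\frac{H + 37541}{z{\left(152 \right)} + y{\left(56,204 \right)}} = \frac{- \frac{631}{335} + 37541}{152 + \left(8 + 2 \cdot 204\right)} = \frac{12575604}{335 \left(152 + \left(8 + 408\right)\right)} = \frac{12575604}{335 \left(152 + 416\right)} = \frac{12575604}{335 \cdot 568} = \frac{12575604}{335} \cdot \frac{1}{568} = \frac{3143901}{47570}$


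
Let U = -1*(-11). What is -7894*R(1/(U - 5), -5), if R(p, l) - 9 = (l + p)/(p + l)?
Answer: -78940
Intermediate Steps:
U = 11
R(p, l) = 10 (R(p, l) = 9 + (l + p)/(p + l) = 9 + (l + p)/(l + p) = 9 + 1 = 10)
-7894*R(1/(U - 5), -5) = -7894*10 = -78940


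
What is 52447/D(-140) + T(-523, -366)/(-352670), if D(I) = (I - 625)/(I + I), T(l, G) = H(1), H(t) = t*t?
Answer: 1035803075287/53958510 ≈ 19196.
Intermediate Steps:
H(t) = t²
T(l, G) = 1 (T(l, G) = 1² = 1)
D(I) = (-625 + I)/(2*I) (D(I) = (-625 + I)/((2*I)) = (-625 + I)*(1/(2*I)) = (-625 + I)/(2*I))
52447/D(-140) + T(-523, -366)/(-352670) = 52447/(((½)*(-625 - 140)/(-140))) + 1/(-352670) = 52447/(((½)*(-1/140)*(-765))) + 1*(-1/352670) = 52447/(153/56) - 1/352670 = 52447*(56/153) - 1/352670 = 2937032/153 - 1/352670 = 1035803075287/53958510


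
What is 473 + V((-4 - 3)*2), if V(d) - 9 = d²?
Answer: 678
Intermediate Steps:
V(d) = 9 + d²
473 + V((-4 - 3)*2) = 473 + (9 + ((-4 - 3)*2)²) = 473 + (9 + (-7*2)²) = 473 + (9 + (-14)²) = 473 + (9 + 196) = 473 + 205 = 678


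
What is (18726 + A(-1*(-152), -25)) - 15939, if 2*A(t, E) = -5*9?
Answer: 5529/2 ≈ 2764.5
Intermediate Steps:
A(t, E) = -45/2 (A(t, E) = (-5*9)/2 = (½)*(-45) = -45/2)
(18726 + A(-1*(-152), -25)) - 15939 = (18726 - 45/2) - 15939 = 37407/2 - 15939 = 5529/2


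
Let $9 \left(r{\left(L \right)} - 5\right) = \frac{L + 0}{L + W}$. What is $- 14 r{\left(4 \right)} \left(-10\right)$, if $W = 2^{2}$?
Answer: $\frac{6370}{9} \approx 707.78$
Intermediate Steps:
$W = 4$
$r{\left(L \right)} = 5 + \frac{L}{9 \left(4 + L\right)}$ ($r{\left(L \right)} = 5 + \frac{\left(L + 0\right) \frac{1}{L + 4}}{9} = 5 + \frac{L \frac{1}{4 + L}}{9} = 5 + \frac{L}{9 \left(4 + L\right)}$)
$- 14 r{\left(4 \right)} \left(-10\right) = - 14 \frac{2 \left(90 + 23 \cdot 4\right)}{9 \left(4 + 4\right)} \left(-10\right) = - 14 \frac{2 \left(90 + 92\right)}{9 \cdot 8} \left(-10\right) = - 14 \cdot \frac{2}{9} \cdot \frac{1}{8} \cdot 182 \left(-10\right) = \left(-14\right) \frac{91}{18} \left(-10\right) = \left(- \frac{637}{9}\right) \left(-10\right) = \frac{6370}{9}$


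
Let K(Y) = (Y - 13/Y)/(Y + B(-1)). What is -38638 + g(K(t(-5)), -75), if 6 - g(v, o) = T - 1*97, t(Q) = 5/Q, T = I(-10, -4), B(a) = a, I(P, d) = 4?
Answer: -38539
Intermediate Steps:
T = 4
K(Y) = (Y - 13/Y)/(-1 + Y) (K(Y) = (Y - 13/Y)/(Y - 1) = (Y - 13/Y)/(-1 + Y))
g(v, o) = 99 (g(v, o) = 6 - (4 - 1*97) = 6 - (4 - 97) = 6 - 1*(-93) = 6 + 93 = 99)
-38638 + g(K(t(-5)), -75) = -38638 + 99 = -38539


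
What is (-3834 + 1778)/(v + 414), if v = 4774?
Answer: -514/1297 ≈ -0.39630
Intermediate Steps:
(-3834 + 1778)/(v + 414) = (-3834 + 1778)/(4774 + 414) = -2056/5188 = -2056*1/5188 = -514/1297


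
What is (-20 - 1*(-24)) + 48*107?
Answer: 5140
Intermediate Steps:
(-20 - 1*(-24)) + 48*107 = (-20 + 24) + 5136 = 4 + 5136 = 5140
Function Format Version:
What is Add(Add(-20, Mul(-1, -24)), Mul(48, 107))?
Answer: 5140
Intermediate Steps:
Add(Add(-20, Mul(-1, -24)), Mul(48, 107)) = Add(Add(-20, 24), 5136) = Add(4, 5136) = 5140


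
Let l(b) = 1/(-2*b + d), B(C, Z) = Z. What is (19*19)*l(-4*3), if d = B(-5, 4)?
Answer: 361/28 ≈ 12.893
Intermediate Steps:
d = 4
l(b) = 1/(4 - 2*b) (l(b) = 1/(-2*b + 4) = 1/(4 - 2*b))
(19*19)*l(-4*3) = (19*19)*(-1/(-4 + 2*(-4*3))) = 361*(-1/(-4 + 2*(-12))) = 361*(-1/(-4 - 24)) = 361*(-1/(-28)) = 361*(-1*(-1/28)) = 361*(1/28) = 361/28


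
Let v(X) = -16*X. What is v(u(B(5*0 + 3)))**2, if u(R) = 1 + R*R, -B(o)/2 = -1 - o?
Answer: 1081600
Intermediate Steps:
B(o) = 2 + 2*o (B(o) = -2*(-1 - o) = 2 + 2*o)
u(R) = 1 + R**2
v(u(B(5*0 + 3)))**2 = (-16*(1 + (2 + 2*(5*0 + 3))**2))**2 = (-16*(1 + (2 + 2*(0 + 3))**2))**2 = (-16*(1 + (2 + 2*3)**2))**2 = (-16*(1 + (2 + 6)**2))**2 = (-16*(1 + 8**2))**2 = (-16*(1 + 64))**2 = (-16*65)**2 = (-1040)**2 = 1081600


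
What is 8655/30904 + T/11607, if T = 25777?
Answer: 897070993/358702728 ≈ 2.5009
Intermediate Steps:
8655/30904 + T/11607 = 8655/30904 + 25777/11607 = 897070993/358702728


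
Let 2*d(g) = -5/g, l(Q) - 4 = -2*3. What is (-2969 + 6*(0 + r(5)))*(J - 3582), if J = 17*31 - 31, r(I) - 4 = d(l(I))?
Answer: 9065125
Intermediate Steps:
l(Q) = -2 (l(Q) = 4 - 2*3 = 4 - 6 = -2)
d(g) = -5/(2*g) (d(g) = (-5/g)/2 = -5/(2*g))
r(I) = 21/4 (r(I) = 4 - 5/2/(-2) = 4 - 5/2*(-½) = 4 + 5/4 = 21/4)
J = 496 (J = 527 - 31 = 496)
(-2969 + 6*(0 + r(5)))*(J - 3582) = (-2969 + 6*(0 + 21/4))*(496 - 3582) = (-2969 + 6*(21/4))*(-3086) = (-2969 + 63/2)*(-3086) = -5875/2*(-3086) = 9065125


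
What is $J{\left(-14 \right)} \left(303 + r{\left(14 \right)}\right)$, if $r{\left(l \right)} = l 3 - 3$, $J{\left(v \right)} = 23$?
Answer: $7866$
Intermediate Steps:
$r{\left(l \right)} = -3 + 3 l$ ($r{\left(l \right)} = 3 l - 3 = -3 + 3 l$)
$J{\left(-14 \right)} \left(303 + r{\left(14 \right)}\right) = 23 \left(303 + \left(-3 + 3 \cdot 14\right)\right) = 23 \left(303 + \left(-3 + 42\right)\right) = 23 \left(303 + 39\right) = 23 \cdot 342 = 7866$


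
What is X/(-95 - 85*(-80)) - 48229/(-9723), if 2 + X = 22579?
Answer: 180963872/21730905 ≈ 8.3275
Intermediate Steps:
X = 22577 (X = -2 + 22579 = 22577)
X/(-95 - 85*(-80)) - 48229/(-9723) = 22577/(-95 - 85*(-80)) - 48229/(-9723) = 22577/(-95 + 6800) - 48229*(-1/9723) = 22577/6705 + 48229/9723 = 180963872/21730905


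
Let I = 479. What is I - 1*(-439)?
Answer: 918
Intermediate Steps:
I - 1*(-439) = 479 - 1*(-439) = 479 + 439 = 918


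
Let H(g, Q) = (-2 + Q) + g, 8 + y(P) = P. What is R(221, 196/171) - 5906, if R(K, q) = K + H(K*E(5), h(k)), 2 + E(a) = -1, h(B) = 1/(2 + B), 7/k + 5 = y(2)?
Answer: -95239/15 ≈ -6349.3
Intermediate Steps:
y(P) = -8 + P
k = -7/11 (k = 7/(-5 + (-8 + 2)) = 7/(-5 - 6) = 7/(-11) = 7*(-1/11) = -7/11 ≈ -0.63636)
E(a) = -3 (E(a) = -2 - 1 = -3)
H(g, Q) = -2 + Q + g
R(K, q) = -19/15 - 2*K (R(K, q) = K + (-2 + 1/(2 - 7/11) + K*(-3)) = K + (-2 + 1/(15/11) - 3*K) = K + (-2 + 11/15 - 3*K) = K + (-19/15 - 3*K) = -19/15 - 2*K)
R(221, 196/171) - 5906 = (-19/15 - 2*221) - 5906 = (-19/15 - 442) - 5906 = -6649/15 - 5906 = -95239/15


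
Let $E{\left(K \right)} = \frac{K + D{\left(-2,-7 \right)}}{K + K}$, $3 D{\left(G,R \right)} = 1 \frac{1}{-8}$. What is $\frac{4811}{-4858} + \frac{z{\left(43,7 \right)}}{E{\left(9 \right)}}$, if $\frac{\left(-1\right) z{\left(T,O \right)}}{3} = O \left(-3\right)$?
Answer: $\frac{131180963}{1044470} \approx 125.6$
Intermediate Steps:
$D{\left(G,R \right)} = - \frac{1}{24}$ ($D{\left(G,R \right)} = \frac{1 \frac{1}{-8}}{3} = \frac{1 \left(- \frac{1}{8}\right)}{3} = \frac{1}{3} \left(- \frac{1}{8}\right) = - \frac{1}{24}$)
$z{\left(T,O \right)} = 9 O$ ($z{\left(T,O \right)} = - 3 O \left(-3\right) = - 3 \left(- 3 O\right) = 9 O$)
$E{\left(K \right)} = \frac{- \frac{1}{24} + K}{2 K}$ ($E{\left(K \right)} = \frac{K - \frac{1}{24}}{K + K} = \frac{- \frac{1}{24} + K}{2 K}$)
$\frac{4811}{-4858} + \frac{z{\left(43,7 \right)}}{E{\left(9 \right)}} = \frac{4811}{-4858} + \frac{9 \cdot 7}{\frac{1}{48} \cdot \frac{1}{9} \left(-1 + 24 \cdot 9\right)} = 4811 \left(- \frac{1}{4858}\right) + \frac{63}{\frac{1}{48} \cdot \frac{1}{9} \left(-1 + 216\right)} = - \frac{4811}{4858} + \frac{63}{\frac{1}{48} \cdot \frac{1}{9} \cdot 215} = - \frac{4811}{4858} + \frac{63}{\frac{215}{432}} = - \frac{4811}{4858} + 63 \cdot \frac{432}{215} = - \frac{4811}{4858} + \frac{27216}{215} = \frac{131180963}{1044470}$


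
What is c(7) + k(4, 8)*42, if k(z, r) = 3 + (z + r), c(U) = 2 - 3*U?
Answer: 611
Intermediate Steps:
c(U) = 2 - 3*U
k(z, r) = 3 + r + z (k(z, r) = 3 + (r + z) = 3 + r + z)
c(7) + k(4, 8)*42 = (2 - 3*7) + (3 + 8 + 4)*42 = (2 - 21) + 15*42 = -19 + 630 = 611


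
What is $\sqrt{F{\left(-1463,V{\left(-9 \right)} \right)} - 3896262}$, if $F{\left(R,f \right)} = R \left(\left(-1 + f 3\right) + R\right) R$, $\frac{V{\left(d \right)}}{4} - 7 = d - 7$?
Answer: $i \sqrt{3368556330} \approx 58039.0 i$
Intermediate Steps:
$V{\left(d \right)} = 4 d$ ($V{\left(d \right)} = 28 + 4 \left(d - 7\right) = 28 + 4 \left(-7 + d\right) = 28 + \left(-28 + 4 d\right) = 4 d$)
$F{\left(R,f \right)} = R^{2} \left(-1 + R + 3 f\right)$ ($F{\left(R,f \right)} = R \left(\left(-1 + 3 f\right) + R\right) R = R \left(-1 + R + 3 f\right) R = R^{2} \left(-1 + R + 3 f\right)$)
$\sqrt{F{\left(-1463,V{\left(-9 \right)} \right)} - 3896262} = \sqrt{\left(-1463\right)^{2} \left(-1 - 1463 + 3 \cdot 4 \left(-9\right)\right) - 3896262} = \sqrt{2140369 \left(-1 - 1463 + 3 \left(-36\right)\right) - 3896262} = \sqrt{2140369 \left(-1 - 1463 - 108\right) - 3896262} = \sqrt{2140369 \left(-1572\right) - 3896262} = \sqrt{-3364660068 - 3896262} = \sqrt{-3368556330} = i \sqrt{3368556330}$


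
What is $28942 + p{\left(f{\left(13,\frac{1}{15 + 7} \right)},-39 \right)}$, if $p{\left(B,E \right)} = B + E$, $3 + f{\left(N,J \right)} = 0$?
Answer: $28900$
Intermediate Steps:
$f{\left(N,J \right)} = -3$ ($f{\left(N,J \right)} = -3 + 0 = -3$)
$28942 + p{\left(f{\left(13,\frac{1}{15 + 7} \right)},-39 \right)} = 28942 - 42 = 28900$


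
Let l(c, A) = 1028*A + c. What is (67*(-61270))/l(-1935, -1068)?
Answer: 4105090/1099839 ≈ 3.7324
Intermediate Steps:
l(c, A) = c + 1028*A
(67*(-61270))/l(-1935, -1068) = (67*(-61270))/(-1935 + 1028*(-1068)) = -4105090/(-1935 - 1097904) = -4105090/(-1099839) = -4105090*(-1/1099839) = 4105090/1099839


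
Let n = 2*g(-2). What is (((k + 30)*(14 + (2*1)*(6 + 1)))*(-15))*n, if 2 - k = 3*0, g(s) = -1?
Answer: 26880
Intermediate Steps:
k = 2 (k = 2 - 3*0 = 2 - 1*0 = 2 + 0 = 2)
n = -2 (n = 2*(-1) = -2)
(((k + 30)*(14 + (2*1)*(6 + 1)))*(-15))*n = (((2 + 30)*(14 + (2*1)*(6 + 1)))*(-15))*(-2) = ((32*(14 + 2*7))*(-15))*(-2) = ((32*(14 + 14))*(-15))*(-2) = ((32*28)*(-15))*(-2) = (896*(-15))*(-2) = -13440*(-2) = 26880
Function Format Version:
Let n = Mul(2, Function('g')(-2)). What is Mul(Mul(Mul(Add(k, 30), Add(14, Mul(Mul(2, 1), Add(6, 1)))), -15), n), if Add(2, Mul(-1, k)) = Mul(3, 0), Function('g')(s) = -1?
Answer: 26880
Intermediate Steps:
k = 2 (k = Add(2, Mul(-1, Mul(3, 0))) = Add(2, Mul(-1, 0)) = Add(2, 0) = 2)
n = -2 (n = Mul(2, -1) = -2)
Mul(Mul(Mul(Add(k, 30), Add(14, Mul(Mul(2, 1), Add(6, 1)))), -15), n) = Mul(Mul(Mul(Add(2, 30), Add(14, Mul(Mul(2, 1), Add(6, 1)))), -15), -2) = Mul(Mul(Mul(32, Add(14, Mul(2, 7))), -15), -2) = Mul(Mul(Mul(32, Add(14, 14)), -15), -2) = Mul(Mul(Mul(32, 28), -15), -2) = Mul(Mul(896, -15), -2) = Mul(-13440, -2) = 26880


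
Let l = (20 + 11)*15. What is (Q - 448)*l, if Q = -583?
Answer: -479415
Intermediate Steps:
l = 465 (l = 31*15 = 465)
(Q - 448)*l = (-583 - 448)*465 = -1031*465 = -479415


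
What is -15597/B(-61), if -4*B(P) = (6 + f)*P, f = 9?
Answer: -20796/305 ≈ -68.184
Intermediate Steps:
B(P) = -15*P/4 (B(P) = -(6 + 9)*P/4 = -15*P/4)
-15597/B(-61) = -15597/((-15/4*(-61))) = -15597/915/4 = -15597*4/915 = -20796/305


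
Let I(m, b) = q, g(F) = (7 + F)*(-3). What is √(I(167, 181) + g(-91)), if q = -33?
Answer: √219 ≈ 14.799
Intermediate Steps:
g(F) = -21 - 3*F
I(m, b) = -33
√(I(167, 181) + g(-91)) = √(-33 + (-21 - 3*(-91))) = √(-33 + (-21 + 273)) = √(-33 + 252) = √219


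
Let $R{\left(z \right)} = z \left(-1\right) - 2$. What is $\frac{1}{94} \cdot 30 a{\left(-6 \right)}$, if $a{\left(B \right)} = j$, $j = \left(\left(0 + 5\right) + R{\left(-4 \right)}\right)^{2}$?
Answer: $\frac{735}{47} \approx 15.638$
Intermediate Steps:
$R{\left(z \right)} = -2 - z$ ($R{\left(z \right)} = - z - 2 = -2 - z$)
$j = 49$ ($j = \left(\left(0 + 5\right) - -2\right)^{2} = \left(5 + \left(-2 + 4\right)\right)^{2} = \left(5 + 2\right)^{2} = 7^{2} = 49$)
$a{\left(B \right)} = 49$
$\frac{1}{94} \cdot 30 a{\left(-6 \right)} = \frac{1}{94} \cdot 30 \cdot 49 = \frac{15}{47} \cdot 49 = \frac{735}{47}$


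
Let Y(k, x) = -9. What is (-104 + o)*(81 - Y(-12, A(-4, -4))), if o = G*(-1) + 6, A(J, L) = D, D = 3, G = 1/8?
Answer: -35325/4 ≈ -8831.3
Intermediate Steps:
G = ⅛ ≈ 0.12500
A(J, L) = 3
o = 47/8 (o = (⅛)*(-1) + 6 = -⅛ + 6 = 47/8 ≈ 5.8750)
(-104 + o)*(81 - Y(-12, A(-4, -4))) = (-104 + 47/8)*(81 - 1*(-9)) = -785*(81 + 9)/8 = -785/8*90 = -35325/4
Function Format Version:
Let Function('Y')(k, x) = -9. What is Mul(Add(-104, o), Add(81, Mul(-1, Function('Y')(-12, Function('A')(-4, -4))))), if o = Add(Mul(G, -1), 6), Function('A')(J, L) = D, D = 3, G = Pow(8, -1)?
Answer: Rational(-35325, 4) ≈ -8831.3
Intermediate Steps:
G = Rational(1, 8) ≈ 0.12500
Function('A')(J, L) = 3
o = Rational(47, 8) (o = Add(Mul(Rational(1, 8), -1), 6) = Add(Rational(-1, 8), 6) = Rational(47, 8) ≈ 5.8750)
Mul(Add(-104, o), Add(81, Mul(-1, Function('Y')(-12, Function('A')(-4, -4))))) = Mul(Add(-104, Rational(47, 8)), Add(81, Mul(-1, -9))) = Mul(Rational(-785, 8), Add(81, 9)) = Mul(Rational(-785, 8), 90) = Rational(-35325, 4)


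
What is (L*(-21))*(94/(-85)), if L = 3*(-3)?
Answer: -17766/85 ≈ -209.01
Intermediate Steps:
L = -9
(L*(-21))*(94/(-85)) = (-9*(-21))*(94/(-85)) = 189*(94*(-1/85)) = 189*(-94/85) = -17766/85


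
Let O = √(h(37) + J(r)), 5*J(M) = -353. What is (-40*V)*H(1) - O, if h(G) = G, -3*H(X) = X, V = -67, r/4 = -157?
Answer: -2680/3 - 2*I*√210/5 ≈ -893.33 - 5.7965*I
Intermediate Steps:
r = -628 (r = 4*(-157) = -628)
J(M) = -353/5 (J(M) = (⅕)*(-353) = -353/5)
H(X) = -X/3
O = 2*I*√210/5 (O = √(37 - 353/5) = √(-168/5) = 2*I*√210/5 ≈ 5.7966*I)
(-40*V)*H(1) - O = (-40*(-67))*(-⅓*1) - 2*I*√210/5 = 2680*(-⅓) - 2*I*√210/5 = -2680/3 - 2*I*√210/5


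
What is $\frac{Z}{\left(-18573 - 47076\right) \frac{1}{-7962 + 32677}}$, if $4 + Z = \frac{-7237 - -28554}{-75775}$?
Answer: $\frac{534531077}{331636865} \approx 1.6118$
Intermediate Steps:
$Z = - \frac{324417}{75775}$ ($Z = -4 + \frac{-7237 - -28554}{-75775} = -4 + \left(-7237 + 28554\right) \left(- \frac{1}{75775}\right) = -4 + 21317 \left(- \frac{1}{75775}\right) = -4 - \frac{21317}{75775} = - \frac{324417}{75775} \approx -4.2813$)
$\frac{Z}{\left(-18573 - 47076\right) \frac{1}{-7962 + 32677}} = - \frac{324417}{75775 \frac{-18573 - 47076}{-7962 + 32677}} = - \frac{324417}{75775 \left(- \frac{65649}{24715}\right)} = \left(- \frac{324417}{75775}\right) \left(- \frac{24715}{65649}\right) = \frac{534531077}{331636865}$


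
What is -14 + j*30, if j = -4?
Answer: -134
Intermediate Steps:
-14 + j*30 = -14 - 4*30 = -14 - 120 = -134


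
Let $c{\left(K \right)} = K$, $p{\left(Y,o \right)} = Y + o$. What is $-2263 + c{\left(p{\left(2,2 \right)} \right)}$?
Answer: $-2259$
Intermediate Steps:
$-2263 + c{\left(p{\left(2,2 \right)} \right)} = -2263 + \left(2 + 2\right) = -2263 + 4 = -2259$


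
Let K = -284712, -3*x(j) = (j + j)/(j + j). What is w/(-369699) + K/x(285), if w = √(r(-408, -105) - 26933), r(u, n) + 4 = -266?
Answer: 854136 - I*√27203/369699 ≈ 8.5414e+5 - 0.00044613*I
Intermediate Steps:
r(u, n) = -270 (r(u, n) = -4 - 266 = -270)
x(j) = -⅓ (x(j) = -(j + j)/(3*(j + j)) = -2*j/(3*(2*j)) = -2*j*1/(2*j)/3 = -⅓*1 = -⅓)
w = I*√27203 (w = √(-270 - 26933) = √(-27203) = I*√27203 ≈ 164.93*I)
w/(-369699) + K/x(285) = (I*√27203)/(-369699) - 284712/(-⅓) = (I*√27203)*(-1/369699) - 284712*(-3) = -I*√27203/369699 + 854136 = 854136 - I*√27203/369699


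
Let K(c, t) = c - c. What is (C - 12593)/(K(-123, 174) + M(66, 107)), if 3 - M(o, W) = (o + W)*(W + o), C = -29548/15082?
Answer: 94978587/225671966 ≈ 0.42087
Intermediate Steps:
C = -14774/7541 (C = -29548*1/15082 = -14774/7541 ≈ -1.9592)
M(o, W) = 3 - (W + o)² (M(o, W) = 3 - (o + W)*(W + o) = 3 - (W + o)*(W + o) = 3 - (W + o)²)
K(c, t) = 0
(C - 12593)/(K(-123, 174) + M(66, 107)) = (-14774/7541 - 12593)/(0 + (3 - (107 + 66)²)) = -94978587/(7541*(0 + (3 - 1*173²))) = -94978587/(7541*(0 + (3 - 1*29929))) = -94978587/(7541*(0 + (3 - 29929))) = -94978587/(7541*(0 - 29926)) = -94978587/7541/(-29926) = -94978587/7541*(-1/29926) = 94978587/225671966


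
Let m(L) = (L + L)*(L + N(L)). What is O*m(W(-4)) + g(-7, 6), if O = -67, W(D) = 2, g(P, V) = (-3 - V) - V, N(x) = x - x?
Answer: -551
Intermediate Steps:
N(x) = 0
g(P, V) = -3 - 2*V
m(L) = 2*L² (m(L) = (L + L)*(L + 0) = (2*L)*L = 2*L²)
O*m(W(-4)) + g(-7, 6) = -134*2² + (-3 - 2*6) = -134*4 + (-3 - 12) = -67*8 - 15 = -536 - 15 = -551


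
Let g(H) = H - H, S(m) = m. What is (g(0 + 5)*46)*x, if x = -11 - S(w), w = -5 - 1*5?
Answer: 0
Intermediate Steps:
w = -10 (w = -5 - 5 = -10)
g(H) = 0
x = -1 (x = -11 - 1*(-10) = -11 + 10 = -1)
(g(0 + 5)*46)*x = (0*46)*(-1) = 0*(-1) = 0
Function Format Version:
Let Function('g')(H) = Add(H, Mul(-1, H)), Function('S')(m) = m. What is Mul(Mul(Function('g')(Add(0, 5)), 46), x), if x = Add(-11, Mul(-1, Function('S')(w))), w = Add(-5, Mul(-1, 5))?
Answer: 0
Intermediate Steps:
w = -10 (w = Add(-5, -5) = -10)
Function('g')(H) = 0
x = -1 (x = Add(-11, Mul(-1, -10)) = Add(-11, 10) = -1)
Mul(Mul(Function('g')(Add(0, 5)), 46), x) = Mul(Mul(0, 46), -1) = Mul(0, -1) = 0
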